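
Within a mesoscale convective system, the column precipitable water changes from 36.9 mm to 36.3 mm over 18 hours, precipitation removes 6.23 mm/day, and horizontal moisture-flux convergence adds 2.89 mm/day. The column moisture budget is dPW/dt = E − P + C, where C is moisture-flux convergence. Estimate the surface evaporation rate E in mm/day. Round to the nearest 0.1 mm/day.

dPW/dt = (36.3 − 36.9) mm / (18/24 day) = -0.800 mm/day.
E = dPW/dt + P − C = (-0.800) + 6.23 − (2.89) = 2.5 mm/day.

E ≈ 2.5 mm/day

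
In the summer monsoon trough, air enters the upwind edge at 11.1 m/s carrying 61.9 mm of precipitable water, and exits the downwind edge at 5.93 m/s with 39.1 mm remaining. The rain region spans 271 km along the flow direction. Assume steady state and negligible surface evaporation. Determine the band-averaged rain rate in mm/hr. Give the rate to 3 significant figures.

R ≈ 6.05 mm/hr

Column moisture flux per unit crosswind length is F = V × PW.
Inflow: F_in = 11.1 × 61.9 = 687.09 mm·m/s
Outflow: F_out = 5.93 × 39.1 = 231.863 mm·m/s
Steady-state rate R = (F_in − F_out)/L = (687.09 − 231.863) / 271000 m = 1.680e-03 mm/s.
R = 1.680e-03 × 3600 = 6.05 mm/hr.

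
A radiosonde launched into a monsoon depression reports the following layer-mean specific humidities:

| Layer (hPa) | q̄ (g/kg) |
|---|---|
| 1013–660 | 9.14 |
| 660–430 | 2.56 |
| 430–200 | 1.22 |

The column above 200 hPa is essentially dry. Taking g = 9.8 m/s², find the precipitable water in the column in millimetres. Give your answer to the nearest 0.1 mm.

PW ≈ 41.8 mm

Precipitable water is the column-integrated vapour mass per unit area: PW = (1/g) Σ q̄ Δp, with q in kg/kg and Δp in Pa (1 kg/m² of water = 1 mm).
Layer 1013–660 hPa: Δp = 353 hPa = 35300 Pa, q̄ = 0.00914 kg/kg → 0.00914 × 35300 / 9.8 = 32.92 mm
Layer 660–430 hPa: Δp = 230 hPa = 23000 Pa, q̄ = 0.00256 kg/kg → 0.00256 × 23000 / 9.8 = 6.01 mm
Layer 430–200 hPa: Δp = 230 hPa = 23000 Pa, q̄ = 0.00122 kg/kg → 0.00122 × 23000 / 9.8 = 2.86 mm
PW = 32.92 + 6.01 + 2.86 = 41.79 ≈ 41.8 mm.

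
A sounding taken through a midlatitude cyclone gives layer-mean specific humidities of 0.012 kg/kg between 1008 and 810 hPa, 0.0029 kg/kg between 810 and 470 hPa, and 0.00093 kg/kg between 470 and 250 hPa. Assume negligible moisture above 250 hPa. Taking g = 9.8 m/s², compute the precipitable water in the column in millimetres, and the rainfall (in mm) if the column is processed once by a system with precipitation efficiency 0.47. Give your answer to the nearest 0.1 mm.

PW ≈ 36.4 mm; rainfall ≈ 17.1 mm

Precipitable water is the column-integrated vapour mass per unit area: PW = (1/g) Σ q̄ Δp, with q in kg/kg and Δp in Pa (1 kg/m² of water = 1 mm).
Layer 1008–810 hPa: Δp = 198 hPa = 19800 Pa, q̄ = 0.012 kg/kg → 0.012 × 19800 / 9.8 = 24.24 mm
Layer 810–470 hPa: Δp = 340 hPa = 34000 Pa, q̄ = 0.0029 kg/kg → 0.0029 × 34000 / 9.8 = 10.06 mm
Layer 470–250 hPa: Δp = 220 hPa = 22000 Pa, q̄ = 0.00093 kg/kg → 0.00093 × 22000 / 9.8 = 2.09 mm
PW = 24.24 + 10.06 + 2.09 = 36.39 ≈ 36.4 mm.
Rainfall = ε × PW = 0.47 × 36.4 = 17.1 mm.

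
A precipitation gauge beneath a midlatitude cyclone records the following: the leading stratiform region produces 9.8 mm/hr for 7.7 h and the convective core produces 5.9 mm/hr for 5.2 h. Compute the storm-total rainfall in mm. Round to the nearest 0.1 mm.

total ≈ 106.1 mm

Total = Σ Rᵢ Δtᵢ = 9.8 × 7.7 + 5.9 × 5.2
      = 75.46 + 30.68 = 106.1 mm.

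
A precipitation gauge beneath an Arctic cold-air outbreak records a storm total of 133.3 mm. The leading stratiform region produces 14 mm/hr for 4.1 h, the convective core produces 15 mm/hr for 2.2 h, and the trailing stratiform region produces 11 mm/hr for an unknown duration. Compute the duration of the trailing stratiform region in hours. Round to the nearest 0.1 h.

Known phases: 14 × 4.1 + 15 × 2.2 = 57.4 + 33 = 90.4 mm.
Remaining depth = 133.3 − 90.4 = 42.9 mm.
Duration = 42.9 / 11 = 3.9 h.

duration ≈ 3.9 h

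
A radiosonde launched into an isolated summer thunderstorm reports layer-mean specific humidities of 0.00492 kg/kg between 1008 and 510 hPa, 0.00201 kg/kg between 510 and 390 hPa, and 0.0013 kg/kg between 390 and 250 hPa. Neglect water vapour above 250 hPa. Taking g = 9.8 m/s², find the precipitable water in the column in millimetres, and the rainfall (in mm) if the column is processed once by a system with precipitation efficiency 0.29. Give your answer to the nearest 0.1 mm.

PW ≈ 29.3 mm; rainfall ≈ 8.5 mm

Precipitable water is the column-integrated vapour mass per unit area: PW = (1/g) Σ q̄ Δp, with q in kg/kg and Δp in Pa (1 kg/m² of water = 1 mm).
Layer 1008–510 hPa: Δp = 498 hPa = 49800 Pa, q̄ = 0.00492 kg/kg → 0.00492 × 49800 / 9.8 = 25.00 mm
Layer 510–390 hPa: Δp = 120 hPa = 12000 Pa, q̄ = 0.00201 kg/kg → 0.00201 × 12000 / 9.8 = 2.46 mm
Layer 390–250 hPa: Δp = 140 hPa = 14000 Pa, q̄ = 0.0013 kg/kg → 0.0013 × 14000 / 9.8 = 1.86 mm
PW = 25.00 + 2.46 + 1.86 = 29.32 ≈ 29.3 mm.
Rainfall = ε × PW = 0.29 × 29.3 = 8.5 mm.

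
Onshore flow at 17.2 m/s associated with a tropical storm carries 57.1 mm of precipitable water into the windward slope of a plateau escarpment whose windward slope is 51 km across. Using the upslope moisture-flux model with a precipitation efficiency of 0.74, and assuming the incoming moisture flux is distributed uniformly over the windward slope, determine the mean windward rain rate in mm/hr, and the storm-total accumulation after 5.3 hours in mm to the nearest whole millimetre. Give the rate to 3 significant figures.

Incoming column moisture flux per unit ridge length: F = V × PW = 17.2 × 57.1 = 982.12 mm·m/s.
Spread over the 51 km slope with efficiency ε = 0.74: R = ε·F/W = 0.74 × 982.12 / 51000 m = 1.425e-02 mm/s.
R = 1.425e-02 × 3600 = 51.3 mm/hr.
Over 5.3 h: total = 51.3 × 5.3 = 271.89 ≈ 272 mm.

R ≈ 51.3 mm/hr; total ≈ 272 mm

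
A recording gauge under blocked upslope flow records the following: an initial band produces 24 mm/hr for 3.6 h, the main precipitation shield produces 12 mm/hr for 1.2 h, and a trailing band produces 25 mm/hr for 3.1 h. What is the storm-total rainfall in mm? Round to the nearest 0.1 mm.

total ≈ 178.3 mm

Total = Σ Rᵢ Δtᵢ = 24 × 3.6 + 12 × 1.2 + 25 × 3.1
      = 86.4 + 14.4 + 77.5 = 178.3 mm.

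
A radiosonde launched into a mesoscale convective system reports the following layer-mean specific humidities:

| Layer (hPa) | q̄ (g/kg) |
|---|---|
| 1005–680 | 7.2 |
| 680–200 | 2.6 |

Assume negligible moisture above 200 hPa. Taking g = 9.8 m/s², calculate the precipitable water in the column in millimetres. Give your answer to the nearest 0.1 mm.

PW ≈ 36.6 mm

Precipitable water is the column-integrated vapour mass per unit area: PW = (1/g) Σ q̄ Δp, with q in kg/kg and Δp in Pa (1 kg/m² of water = 1 mm).
Layer 1005–680 hPa: Δp = 325 hPa = 32500 Pa, q̄ = 0.0072 kg/kg → 0.0072 × 32500 / 9.8 = 23.88 mm
Layer 680–200 hPa: Δp = 480 hPa = 48000 Pa, q̄ = 0.0026 kg/kg → 0.0026 × 48000 / 9.8 = 12.73 mm
PW = 23.88 + 12.73 = 36.61 ≈ 36.6 mm.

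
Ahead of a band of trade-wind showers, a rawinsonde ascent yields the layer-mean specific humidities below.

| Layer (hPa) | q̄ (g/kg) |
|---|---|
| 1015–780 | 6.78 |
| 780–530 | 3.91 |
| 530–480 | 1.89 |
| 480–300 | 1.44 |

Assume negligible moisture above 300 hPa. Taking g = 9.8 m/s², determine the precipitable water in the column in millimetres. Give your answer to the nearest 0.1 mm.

PW ≈ 29.8 mm

Precipitable water is the column-integrated vapour mass per unit area: PW = (1/g) Σ q̄ Δp, with q in kg/kg and Δp in Pa (1 kg/m² of water = 1 mm).
Layer 1015–780 hPa: Δp = 235 hPa = 23500 Pa, q̄ = 0.00678 kg/kg → 0.00678 × 23500 / 9.8 = 16.26 mm
Layer 780–530 hPa: Δp = 250 hPa = 25000 Pa, q̄ = 0.00391 kg/kg → 0.00391 × 25000 / 9.8 = 9.97 mm
Layer 530–480 hPa: Δp = 50 hPa = 5000 Pa, q̄ = 0.00189 kg/kg → 0.00189 × 5000 / 9.8 = 0.96 mm
Layer 480–300 hPa: Δp = 180 hPa = 18000 Pa, q̄ = 0.00144 kg/kg → 0.00144 × 18000 / 9.8 = 2.64 mm
PW = 16.26 + 9.97 + 0.96 + 2.64 = 29.83 ≈ 29.8 mm.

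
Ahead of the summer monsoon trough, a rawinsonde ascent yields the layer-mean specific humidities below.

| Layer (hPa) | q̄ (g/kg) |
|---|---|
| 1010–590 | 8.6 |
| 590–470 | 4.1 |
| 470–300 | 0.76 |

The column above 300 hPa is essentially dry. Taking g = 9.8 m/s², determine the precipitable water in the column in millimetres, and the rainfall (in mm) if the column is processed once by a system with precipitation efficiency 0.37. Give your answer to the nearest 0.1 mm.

PW ≈ 43.2 mm; rainfall ≈ 16.0 mm

Precipitable water is the column-integrated vapour mass per unit area: PW = (1/g) Σ q̄ Δp, with q in kg/kg and Δp in Pa (1 kg/m² of water = 1 mm).
Layer 1010–590 hPa: Δp = 420 hPa = 42000 Pa, q̄ = 0.0086 kg/kg → 0.0086 × 42000 / 9.8 = 36.86 mm
Layer 590–470 hPa: Δp = 120 hPa = 12000 Pa, q̄ = 0.0041 kg/kg → 0.0041 × 12000 / 9.8 = 5.02 mm
Layer 470–300 hPa: Δp = 170 hPa = 17000 Pa, q̄ = 0.00076 kg/kg → 0.00076 × 17000 / 9.8 = 1.32 mm
PW = 36.86 + 5.02 + 1.32 = 43.20 ≈ 43.2 mm.
Rainfall = ε × PW = 0.37 × 43.2 = 16.0 mm.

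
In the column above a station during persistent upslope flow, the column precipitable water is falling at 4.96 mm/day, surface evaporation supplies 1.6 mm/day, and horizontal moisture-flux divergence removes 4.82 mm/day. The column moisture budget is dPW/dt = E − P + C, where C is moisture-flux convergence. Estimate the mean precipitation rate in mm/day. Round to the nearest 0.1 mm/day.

P ≈ 1.7 mm/day

dPW/dt = -4.96 mm/day.
P = E + C − dPW/dt = 1.6 + (-4.82) − (-4.96) = 1.7 mm/day.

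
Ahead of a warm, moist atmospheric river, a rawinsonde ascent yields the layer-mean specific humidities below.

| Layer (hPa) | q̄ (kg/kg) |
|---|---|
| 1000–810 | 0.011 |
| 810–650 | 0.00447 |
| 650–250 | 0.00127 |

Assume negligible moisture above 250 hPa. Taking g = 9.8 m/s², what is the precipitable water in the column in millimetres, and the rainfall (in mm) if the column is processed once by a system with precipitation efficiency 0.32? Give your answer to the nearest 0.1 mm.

PW ≈ 33.8 mm; rainfall ≈ 10.8 mm

Precipitable water is the column-integrated vapour mass per unit area: PW = (1/g) Σ q̄ Δp, with q in kg/kg and Δp in Pa (1 kg/m² of water = 1 mm).
Layer 1000–810 hPa: Δp = 190 hPa = 19000 Pa, q̄ = 0.011 kg/kg → 0.011 × 19000 / 9.8 = 21.33 mm
Layer 810–650 hPa: Δp = 160 hPa = 16000 Pa, q̄ = 0.00447 kg/kg → 0.00447 × 16000 / 9.8 = 7.30 mm
Layer 650–250 hPa: Δp = 400 hPa = 40000 Pa, q̄ = 0.00127 kg/kg → 0.00127 × 40000 / 9.8 = 5.18 mm
PW = 21.33 + 7.30 + 5.18 = 33.81 ≈ 33.8 mm.
Rainfall = ε × PW = 0.32 × 33.8 = 10.8 mm.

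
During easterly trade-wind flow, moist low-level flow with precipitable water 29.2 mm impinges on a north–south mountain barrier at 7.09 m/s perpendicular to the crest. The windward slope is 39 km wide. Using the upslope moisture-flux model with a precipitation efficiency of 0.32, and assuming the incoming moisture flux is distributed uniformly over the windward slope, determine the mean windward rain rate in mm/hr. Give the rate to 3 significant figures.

Incoming column moisture flux per unit ridge length: F = V × PW = 7.09 × 29.2 = 207.028 mm·m/s.
Spread over the 39 km slope with efficiency ε = 0.32: R = ε·F/W = 0.32 × 207.028 / 39000 m = 1.699e-03 mm/s.
R = 1.699e-03 × 3600 = 6.12 mm/hr.

R ≈ 6.12 mm/hr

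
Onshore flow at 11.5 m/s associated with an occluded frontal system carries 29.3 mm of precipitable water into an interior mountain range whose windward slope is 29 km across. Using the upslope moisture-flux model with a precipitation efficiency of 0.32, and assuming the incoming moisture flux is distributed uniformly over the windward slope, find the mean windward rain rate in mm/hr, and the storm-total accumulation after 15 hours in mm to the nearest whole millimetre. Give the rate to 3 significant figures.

R ≈ 13.4 mm/hr; total ≈ 201 mm

Incoming column moisture flux per unit ridge length: F = V × PW = 11.5 × 29.3 = 336.95 mm·m/s.
Spread over the 29 km slope with efficiency ε = 0.32: R = ε·F/W = 0.32 × 336.95 / 29000 m = 3.718e-03 mm/s.
R = 3.718e-03 × 3600 = 13.4 mm/hr.
Over 15 h: total = 13.4 × 15 = 201 mm.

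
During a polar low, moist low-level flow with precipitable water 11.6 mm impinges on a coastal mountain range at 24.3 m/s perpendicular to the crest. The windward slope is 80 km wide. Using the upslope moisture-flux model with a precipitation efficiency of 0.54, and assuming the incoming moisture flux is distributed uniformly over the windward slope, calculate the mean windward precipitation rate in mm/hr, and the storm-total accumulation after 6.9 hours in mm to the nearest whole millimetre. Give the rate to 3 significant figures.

Incoming column moisture flux per unit ridge length: F = V × PW = 24.3 × 11.6 = 281.88 mm·m/s.
Spread over the 80 km slope with efficiency ε = 0.54: R = ε·F/W = 0.54 × 281.88 / 80000 m = 1.903e-03 mm/s.
R = 1.903e-03 × 3600 = 6.85 mm/hr.
Over 6.9 h: total = 6.85 × 6.9 = 47.265 ≈ 47 mm.

R ≈ 6.85 mm/hr; total ≈ 47 mm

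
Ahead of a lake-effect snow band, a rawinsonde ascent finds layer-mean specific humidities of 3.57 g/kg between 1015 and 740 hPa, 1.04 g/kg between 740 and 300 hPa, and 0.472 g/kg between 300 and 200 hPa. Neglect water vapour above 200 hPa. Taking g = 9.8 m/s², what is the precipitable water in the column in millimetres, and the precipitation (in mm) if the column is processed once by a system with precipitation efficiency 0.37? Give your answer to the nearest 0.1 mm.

PW ≈ 15.2 mm; precipitation ≈ 5.6 mm

Precipitable water is the column-integrated vapour mass per unit area: PW = (1/g) Σ q̄ Δp, with q in kg/kg and Δp in Pa (1 kg/m² of water = 1 mm).
Layer 1015–740 hPa: Δp = 275 hPa = 27500 Pa, q̄ = 0.00357 kg/kg → 0.00357 × 27500 / 9.8 = 10.02 mm
Layer 740–300 hPa: Δp = 440 hPa = 44000 Pa, q̄ = 0.00104 kg/kg → 0.00104 × 44000 / 9.8 = 4.67 mm
Layer 300–200 hPa: Δp = 100 hPa = 10000 Pa, q̄ = 0.000472 kg/kg → 0.000472 × 10000 / 9.8 = 0.48 mm
PW = 10.02 + 4.67 + 0.48 = 15.17 ≈ 15.2 mm.
Precipitation = ε × PW = 0.37 × 15.2 = 5.6 mm.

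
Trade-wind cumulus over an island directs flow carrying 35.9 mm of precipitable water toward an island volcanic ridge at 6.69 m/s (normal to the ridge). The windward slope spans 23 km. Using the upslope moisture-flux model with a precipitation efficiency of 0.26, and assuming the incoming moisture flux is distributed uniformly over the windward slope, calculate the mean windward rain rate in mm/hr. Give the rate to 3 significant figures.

Incoming column moisture flux per unit ridge length: F = V × PW = 6.69 × 35.9 = 240.171 mm·m/s.
Spread over the 23 km slope with efficiency ε = 0.26: R = ε·F/W = 0.26 × 240.171 / 23000 m = 2.715e-03 mm/s.
R = 2.715e-03 × 3600 = 9.77 mm/hr.

R ≈ 9.77 mm/hr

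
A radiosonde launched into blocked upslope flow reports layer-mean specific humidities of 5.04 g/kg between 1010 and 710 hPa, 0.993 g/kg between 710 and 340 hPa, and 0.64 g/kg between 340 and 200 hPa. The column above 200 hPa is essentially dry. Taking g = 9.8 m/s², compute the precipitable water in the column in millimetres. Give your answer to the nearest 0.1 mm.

Precipitable water is the column-integrated vapour mass per unit area: PW = (1/g) Σ q̄ Δp, with q in kg/kg and Δp in Pa (1 kg/m² of water = 1 mm).
Layer 1010–710 hPa: Δp = 300 hPa = 30000 Pa, q̄ = 0.00504 kg/kg → 0.00504 × 30000 / 9.8 = 15.43 mm
Layer 710–340 hPa: Δp = 370 hPa = 37000 Pa, q̄ = 0.000993 kg/kg → 0.000993 × 37000 / 9.8 = 3.75 mm
Layer 340–200 hPa: Δp = 140 hPa = 14000 Pa, q̄ = 0.00064 kg/kg → 0.00064 × 14000 / 9.8 = 0.91 mm
PW = 15.43 + 3.75 + 0.91 = 20.09 ≈ 20.1 mm.

PW ≈ 20.1 mm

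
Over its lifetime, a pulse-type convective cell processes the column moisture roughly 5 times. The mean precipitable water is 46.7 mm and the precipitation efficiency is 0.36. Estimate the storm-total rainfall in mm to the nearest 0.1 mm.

Each cycle deposits ε × PW = 0.36 × 46.7 = 16.812 mm.
Over 5 cycles: 5 × 16.812 = 84.1 mm.

rainfall ≈ 84.1 mm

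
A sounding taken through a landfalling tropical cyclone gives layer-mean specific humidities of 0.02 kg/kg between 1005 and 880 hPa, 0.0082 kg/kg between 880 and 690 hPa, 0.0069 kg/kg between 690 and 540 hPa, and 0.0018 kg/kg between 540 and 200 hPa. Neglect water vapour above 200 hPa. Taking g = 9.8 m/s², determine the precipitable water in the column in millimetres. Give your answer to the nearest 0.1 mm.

Precipitable water is the column-integrated vapour mass per unit area: PW = (1/g) Σ q̄ Δp, with q in kg/kg and Δp in Pa (1 kg/m² of water = 1 mm).
Layer 1005–880 hPa: Δp = 125 hPa = 12500 Pa, q̄ = 0.02 kg/kg → 0.02 × 12500 / 9.8 = 25.51 mm
Layer 880–690 hPa: Δp = 190 hPa = 19000 Pa, q̄ = 0.0082 kg/kg → 0.0082 × 19000 / 9.8 = 15.90 mm
Layer 690–540 hPa: Δp = 150 hPa = 15000 Pa, q̄ = 0.0069 kg/kg → 0.0069 × 15000 / 9.8 = 10.56 mm
Layer 540–200 hPa: Δp = 340 hPa = 34000 Pa, q̄ = 0.0018 kg/kg → 0.0018 × 34000 / 9.8 = 6.24 mm
PW = 25.51 + 15.90 + 10.56 + 6.24 = 58.21 ≈ 58.2 mm.

PW ≈ 58.2 mm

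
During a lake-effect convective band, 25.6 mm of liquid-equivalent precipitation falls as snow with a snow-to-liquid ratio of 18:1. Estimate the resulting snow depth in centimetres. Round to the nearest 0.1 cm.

Snow depth = liquid × ratio = 25.6 mm × 18 = 460.8 mm = 46.1 cm.

snow depth ≈ 46.1 cm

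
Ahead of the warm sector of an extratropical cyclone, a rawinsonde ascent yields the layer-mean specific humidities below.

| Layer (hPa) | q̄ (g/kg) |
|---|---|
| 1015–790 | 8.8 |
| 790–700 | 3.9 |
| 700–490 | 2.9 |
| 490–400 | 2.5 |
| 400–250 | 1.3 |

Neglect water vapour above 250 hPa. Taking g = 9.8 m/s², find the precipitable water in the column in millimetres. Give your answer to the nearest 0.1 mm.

Precipitable water is the column-integrated vapour mass per unit area: PW = (1/g) Σ q̄ Δp, with q in kg/kg and Δp in Pa (1 kg/m² of water = 1 mm).
Layer 1015–790 hPa: Δp = 225 hPa = 22500 Pa, q̄ = 0.0088 kg/kg → 0.0088 × 22500 / 9.8 = 20.20 mm
Layer 790–700 hPa: Δp = 90 hPa = 9000 Pa, q̄ = 0.0039 kg/kg → 0.0039 × 9000 / 9.8 = 3.58 mm
Layer 700–490 hPa: Δp = 210 hPa = 21000 Pa, q̄ = 0.0029 kg/kg → 0.0029 × 21000 / 9.8 = 6.21 mm
Layer 490–400 hPa: Δp = 90 hPa = 9000 Pa, q̄ = 0.0025 kg/kg → 0.0025 × 9000 / 9.8 = 2.30 mm
Layer 400–250 hPa: Δp = 150 hPa = 15000 Pa, q̄ = 0.0013 kg/kg → 0.0013 × 15000 / 9.8 = 1.99 mm
PW = 20.20 + 3.58 + 6.21 + 2.30 + 1.99 = 34.28 ≈ 34.3 mm.

PW ≈ 34.3 mm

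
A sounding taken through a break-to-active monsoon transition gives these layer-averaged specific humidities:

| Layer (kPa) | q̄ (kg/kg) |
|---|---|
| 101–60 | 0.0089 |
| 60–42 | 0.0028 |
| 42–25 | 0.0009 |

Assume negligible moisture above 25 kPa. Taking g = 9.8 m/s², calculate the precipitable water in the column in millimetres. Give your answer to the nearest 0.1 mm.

PW ≈ 43.9 mm

Precipitable water is the column-integrated vapour mass per unit area: PW = (1/g) Σ q̄ Δp, with q in kg/kg and Δp in Pa (1 kg/m² of water = 1 mm).
Layer 101–60 kPa: Δp = 410 hPa = 41000 Pa, q̄ = 0.0089 kg/kg → 0.0089 × 41000 / 9.8 = 37.23 mm
Layer 60–42 kPa: Δp = 180 hPa = 18000 Pa, q̄ = 0.0028 kg/kg → 0.0028 × 18000 / 9.8 = 5.14 mm
Layer 42–25 kPa: Δp = 170 hPa = 17000 Pa, q̄ = 0.0009 kg/kg → 0.0009 × 17000 / 9.8 = 1.56 mm
PW = 37.23 + 5.14 + 1.56 = 43.93 ≈ 43.9 mm.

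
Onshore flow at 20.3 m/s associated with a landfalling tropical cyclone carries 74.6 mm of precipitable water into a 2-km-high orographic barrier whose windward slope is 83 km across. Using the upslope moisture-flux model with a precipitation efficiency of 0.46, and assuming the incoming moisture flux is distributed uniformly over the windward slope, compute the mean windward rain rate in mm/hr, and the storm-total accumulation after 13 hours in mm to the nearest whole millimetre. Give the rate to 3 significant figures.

R ≈ 30.2 mm/hr; total ≈ 393 mm

Incoming column moisture flux per unit ridge length: F = V × PW = 20.3 × 74.6 = 1514.38 mm·m/s.
Spread over the 83 km slope with efficiency ε = 0.46: R = ε·F/W = 0.46 × 1514.38 / 83000 m = 8.393e-03 mm/s.
R = 8.393e-03 × 3600 = 30.2 mm/hr.
Over 13 h: total = 30.2 × 13 = 392.6 ≈ 393 mm.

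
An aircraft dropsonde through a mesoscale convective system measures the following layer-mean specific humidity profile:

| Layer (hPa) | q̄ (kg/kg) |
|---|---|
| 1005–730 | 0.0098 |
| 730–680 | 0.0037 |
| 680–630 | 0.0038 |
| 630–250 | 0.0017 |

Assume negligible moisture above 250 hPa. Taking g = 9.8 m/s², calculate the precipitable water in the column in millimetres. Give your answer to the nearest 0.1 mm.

PW ≈ 37.9 mm

Precipitable water is the column-integrated vapour mass per unit area: PW = (1/g) Σ q̄ Δp, with q in kg/kg and Δp in Pa (1 kg/m² of water = 1 mm).
Layer 1005–730 hPa: Δp = 275 hPa = 27500 Pa, q̄ = 0.0098 kg/kg → 0.0098 × 27500 / 9.8 = 27.50 mm
Layer 730–680 hPa: Δp = 50 hPa = 5000 Pa, q̄ = 0.0037 kg/kg → 0.0037 × 5000 / 9.8 = 1.89 mm
Layer 680–630 hPa: Δp = 50 hPa = 5000 Pa, q̄ = 0.0038 kg/kg → 0.0038 × 5000 / 9.8 = 1.94 mm
Layer 630–250 hPa: Δp = 380 hPa = 38000 Pa, q̄ = 0.0017 kg/kg → 0.0017 × 38000 / 9.8 = 6.59 mm
PW = 27.50 + 1.89 + 1.94 + 6.59 = 37.92 ≈ 37.9 mm.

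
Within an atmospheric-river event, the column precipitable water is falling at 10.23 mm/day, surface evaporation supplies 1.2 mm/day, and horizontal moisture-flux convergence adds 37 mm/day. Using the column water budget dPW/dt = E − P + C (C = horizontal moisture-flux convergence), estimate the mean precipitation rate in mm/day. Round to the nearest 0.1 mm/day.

dPW/dt = -10.23 mm/day.
P = E + C − dPW/dt = 1.2 + (37) − (-10.23) = 48.4 mm/day.

P ≈ 48.4 mm/day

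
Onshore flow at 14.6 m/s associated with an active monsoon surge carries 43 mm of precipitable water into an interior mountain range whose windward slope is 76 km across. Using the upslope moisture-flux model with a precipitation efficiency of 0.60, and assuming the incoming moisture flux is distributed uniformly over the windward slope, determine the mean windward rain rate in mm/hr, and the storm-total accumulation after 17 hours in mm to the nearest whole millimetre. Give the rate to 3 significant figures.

Incoming column moisture flux per unit ridge length: F = V × PW = 14.6 × 43 = 627.8 mm·m/s.
Spread over the 76 km slope with efficiency ε = 0.60: R = ε·F/W = 0.60 × 627.8 / 76000 m = 4.956e-03 mm/s.
R = 4.956e-03 × 3600 = 17.8 mm/hr.
Over 17 h: total = 17.8 × 17 = 302.6 ≈ 303 mm.

R ≈ 17.8 mm/hr; total ≈ 303 mm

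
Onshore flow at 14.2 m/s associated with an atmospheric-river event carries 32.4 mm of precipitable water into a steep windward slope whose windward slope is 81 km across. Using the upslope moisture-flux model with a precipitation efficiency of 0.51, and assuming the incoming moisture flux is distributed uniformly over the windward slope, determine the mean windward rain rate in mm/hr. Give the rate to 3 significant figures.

Incoming column moisture flux per unit ridge length: F = V × PW = 14.2 × 32.4 = 460.08 mm·m/s.
Spread over the 81 km slope with efficiency ε = 0.51: R = ε·F/W = 0.51 × 460.08 / 81000 m = 2.897e-03 mm/s.
R = 2.897e-03 × 3600 = 10.4 mm/hr.

R ≈ 10.4 mm/hr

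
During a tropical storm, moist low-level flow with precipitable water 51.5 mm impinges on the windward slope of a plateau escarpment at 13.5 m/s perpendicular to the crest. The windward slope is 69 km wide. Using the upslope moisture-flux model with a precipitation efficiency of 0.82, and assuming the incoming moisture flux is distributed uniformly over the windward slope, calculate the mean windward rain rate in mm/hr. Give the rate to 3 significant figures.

Incoming column moisture flux per unit ridge length: F = V × PW = 13.5 × 51.5 = 695.25 mm·m/s.
Spread over the 69 km slope with efficiency ε = 0.82: R = ε·F/W = 0.82 × 695.25 / 69000 m = 8.262e-03 mm/s.
R = 8.262e-03 × 3600 = 29.7 mm/hr.

R ≈ 29.7 mm/hr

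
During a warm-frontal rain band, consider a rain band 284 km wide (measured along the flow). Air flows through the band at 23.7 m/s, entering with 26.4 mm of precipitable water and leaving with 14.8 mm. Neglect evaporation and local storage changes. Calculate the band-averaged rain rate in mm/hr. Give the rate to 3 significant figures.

R ≈ 3.48 mm/hr

Column moisture flux per unit crosswind length is F = V × PW.
Inflow: F_in = 23.7 × 26.4 = 625.68 mm·m/s
Outflow: F_out = 23.7 × 14.8 = 350.76 mm·m/s
Steady-state rate R = (F_in − F_out)/L = (625.68 − 350.76) / 284000 m = 9.680e-04 mm/s.
R = 9.680e-04 × 3600 = 3.48 mm/hr.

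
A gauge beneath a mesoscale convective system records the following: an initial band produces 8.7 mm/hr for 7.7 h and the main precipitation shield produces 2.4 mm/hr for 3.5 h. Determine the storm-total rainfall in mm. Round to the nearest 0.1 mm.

Total = Σ Rᵢ Δtᵢ = 8.7 × 7.7 + 2.4 × 3.5
      = 66.99 + 8.4 = 75.4 mm.

total ≈ 75.4 mm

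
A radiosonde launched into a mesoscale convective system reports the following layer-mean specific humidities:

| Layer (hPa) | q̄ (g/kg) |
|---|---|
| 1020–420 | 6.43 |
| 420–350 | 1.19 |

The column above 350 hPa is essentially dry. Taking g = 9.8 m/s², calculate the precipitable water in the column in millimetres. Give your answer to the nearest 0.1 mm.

Precipitable water is the column-integrated vapour mass per unit area: PW = (1/g) Σ q̄ Δp, with q in kg/kg and Δp in Pa (1 kg/m² of water = 1 mm).
Layer 1020–420 hPa: Δp = 600 hPa = 60000 Pa, q̄ = 0.00643 kg/kg → 0.00643 × 60000 / 9.8 = 39.37 mm
Layer 420–350 hPa: Δp = 70 hPa = 7000 Pa, q̄ = 0.00119 kg/kg → 0.00119 × 7000 / 9.8 = 0.85 mm
PW = 39.37 + 0.85 = 40.22 ≈ 40.2 mm.

PW ≈ 40.2 mm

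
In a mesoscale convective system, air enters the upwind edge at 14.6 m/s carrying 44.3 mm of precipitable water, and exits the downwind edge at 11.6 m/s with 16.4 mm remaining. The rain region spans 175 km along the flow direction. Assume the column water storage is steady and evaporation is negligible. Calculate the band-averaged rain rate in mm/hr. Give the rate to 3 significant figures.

R ≈ 9.39 mm/hr

Column moisture flux per unit crosswind length is F = V × PW.
Inflow: F_in = 14.6 × 44.3 = 646.78 mm·m/s
Outflow: F_out = 11.6 × 16.4 = 190.24 mm·m/s
Steady-state rate R = (F_in − F_out)/L = (646.78 − 190.24) / 175000 m = 2.609e-03 mm/s.
R = 2.609e-03 × 3600 = 9.39 mm/hr.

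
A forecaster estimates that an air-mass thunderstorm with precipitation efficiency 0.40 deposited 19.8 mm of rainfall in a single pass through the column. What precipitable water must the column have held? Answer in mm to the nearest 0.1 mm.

PW = rainfall / ε = 19.8 / 0.40 = 49.5 mm.

PW ≈ 49.5 mm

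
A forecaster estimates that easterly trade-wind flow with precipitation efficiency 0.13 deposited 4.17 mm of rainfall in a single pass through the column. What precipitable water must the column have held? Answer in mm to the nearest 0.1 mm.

PW ≈ 32.1 mm

PW = rainfall / ε = 4.17 / 0.13 = 32.1 mm.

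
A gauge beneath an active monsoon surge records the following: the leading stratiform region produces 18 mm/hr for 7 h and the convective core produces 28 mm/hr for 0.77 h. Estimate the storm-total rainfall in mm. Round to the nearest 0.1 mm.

total ≈ 147.6 mm

Total = Σ Rᵢ Δtᵢ = 18 × 7 + 28 × 0.77
      = 126 + 21.56 = 147.6 mm.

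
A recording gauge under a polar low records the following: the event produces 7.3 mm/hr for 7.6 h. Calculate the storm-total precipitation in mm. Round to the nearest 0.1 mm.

Total = Σ Rᵢ Δtᵢ = 7.3 × 7.6
      = 55.48 = 55.5 mm.

total ≈ 55.5 mm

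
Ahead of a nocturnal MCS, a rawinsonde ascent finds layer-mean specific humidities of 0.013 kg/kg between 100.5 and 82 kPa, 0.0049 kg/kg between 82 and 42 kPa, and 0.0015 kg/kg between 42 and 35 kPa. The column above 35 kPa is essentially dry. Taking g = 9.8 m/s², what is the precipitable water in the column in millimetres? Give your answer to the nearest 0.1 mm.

PW ≈ 45.6 mm

Precipitable water is the column-integrated vapour mass per unit area: PW = (1/g) Σ q̄ Δp, with q in kg/kg and Δp in Pa (1 kg/m² of water = 1 mm).
Layer 100.5–82 kPa: Δp = 185 hPa = 18500 Pa, q̄ = 0.013 kg/kg → 0.013 × 18500 / 9.8 = 24.54 mm
Layer 82–42 kPa: Δp = 400 hPa = 40000 Pa, q̄ = 0.0049 kg/kg → 0.0049 × 40000 / 9.8 = 20.00 mm
Layer 42–35 kPa: Δp = 70 hPa = 7000 Pa, q̄ = 0.0015 kg/kg → 0.0015 × 7000 / 9.8 = 1.07 mm
PW = 24.54 + 20.00 + 1.07 = 45.61 ≈ 45.6 mm.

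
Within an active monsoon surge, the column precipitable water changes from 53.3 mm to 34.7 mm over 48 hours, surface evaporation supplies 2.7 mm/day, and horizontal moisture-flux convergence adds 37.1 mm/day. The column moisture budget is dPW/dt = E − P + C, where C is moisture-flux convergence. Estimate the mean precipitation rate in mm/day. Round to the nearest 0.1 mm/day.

P ≈ 49.1 mm/day

dPW/dt = (34.7 − 53.3) mm / (48/24 day) = -9.300 mm/day.
P = E + C − dPW/dt = 2.7 + (37.1) − (-9.300) = 49.1 mm/day.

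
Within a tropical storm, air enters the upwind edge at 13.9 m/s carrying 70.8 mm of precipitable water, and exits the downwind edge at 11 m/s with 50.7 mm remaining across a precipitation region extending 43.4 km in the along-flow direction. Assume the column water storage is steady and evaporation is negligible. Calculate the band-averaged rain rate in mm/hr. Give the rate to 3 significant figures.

R ≈ 35.4 mm/hr

Column moisture flux per unit crosswind length is F = V × PW.
Inflow: F_in = 13.9 × 70.8 = 984.12 mm·m/s
Outflow: F_out = 11 × 50.7 = 557.7 mm·m/s
Steady-state rate R = (F_in − F_out)/L = (984.12 − 557.7) / 43400 m = 9.825e-03 mm/s.
R = 9.825e-03 × 3600 = 35.4 mm/hr.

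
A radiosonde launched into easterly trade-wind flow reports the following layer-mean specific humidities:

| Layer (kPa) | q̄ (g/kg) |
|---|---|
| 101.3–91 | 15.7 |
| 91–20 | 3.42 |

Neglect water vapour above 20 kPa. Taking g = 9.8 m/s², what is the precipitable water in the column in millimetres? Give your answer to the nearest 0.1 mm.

PW ≈ 41.3 mm

Precipitable water is the column-integrated vapour mass per unit area: PW = (1/g) Σ q̄ Δp, with q in kg/kg and Δp in Pa (1 kg/m² of water = 1 mm).
Layer 101.3–91 kPa: Δp = 103 hPa = 10300 Pa, q̄ = 0.0157 kg/kg → 0.0157 × 10300 / 9.8 = 16.50 mm
Layer 91–20 kPa: Δp = 710 hPa = 71000 Pa, q̄ = 0.00342 kg/kg → 0.00342 × 71000 / 9.8 = 24.78 mm
PW = 16.50 + 24.78 = 41.28 ≈ 41.3 mm.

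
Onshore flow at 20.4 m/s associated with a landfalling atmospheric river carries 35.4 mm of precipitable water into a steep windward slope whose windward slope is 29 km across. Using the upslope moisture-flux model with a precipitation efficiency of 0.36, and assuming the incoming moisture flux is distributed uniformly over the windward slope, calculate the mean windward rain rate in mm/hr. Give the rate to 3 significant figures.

R ≈ 32.3 mm/hr

Incoming column moisture flux per unit ridge length: F = V × PW = 20.4 × 35.4 = 722.16 mm·m/s.
Spread over the 29 km slope with efficiency ε = 0.36: R = ε·F/W = 0.36 × 722.16 / 29000 m = 8.965e-03 mm/s.
R = 8.965e-03 × 3600 = 32.3 mm/hr.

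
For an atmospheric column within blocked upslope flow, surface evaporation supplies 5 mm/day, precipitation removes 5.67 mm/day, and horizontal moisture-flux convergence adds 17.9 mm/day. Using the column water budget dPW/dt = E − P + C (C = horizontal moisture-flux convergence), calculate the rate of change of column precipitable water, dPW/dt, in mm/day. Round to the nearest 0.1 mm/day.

dPW/dt ≈ 17.2 mm/day

dPW/dt = E − P + C = 5 − 5.67 + (17.9) = 17.2 mm/day.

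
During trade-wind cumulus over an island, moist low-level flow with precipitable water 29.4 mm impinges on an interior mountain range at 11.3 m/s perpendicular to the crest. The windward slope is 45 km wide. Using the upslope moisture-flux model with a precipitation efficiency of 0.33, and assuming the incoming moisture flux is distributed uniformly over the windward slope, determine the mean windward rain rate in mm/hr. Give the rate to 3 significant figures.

Incoming column moisture flux per unit ridge length: F = V × PW = 11.3 × 29.4 = 332.22 mm·m/s.
Spread over the 45 km slope with efficiency ε = 0.33: R = ε·F/W = 0.33 × 332.22 / 45000 m = 2.436e-03 mm/s.
R = 2.436e-03 × 3600 = 8.77 mm/hr.

R ≈ 8.77 mm/hr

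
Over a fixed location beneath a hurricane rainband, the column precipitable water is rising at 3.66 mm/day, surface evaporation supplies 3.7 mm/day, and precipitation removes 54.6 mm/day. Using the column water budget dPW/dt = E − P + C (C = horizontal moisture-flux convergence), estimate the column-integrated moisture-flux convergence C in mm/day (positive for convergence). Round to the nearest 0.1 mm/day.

dPW/dt = +3.66 mm/day.
C = dPW/dt − E + P = (+3.66) − 3.7 + 54.6 = 54.6 mm/day.

C ≈ 54.6 mm/day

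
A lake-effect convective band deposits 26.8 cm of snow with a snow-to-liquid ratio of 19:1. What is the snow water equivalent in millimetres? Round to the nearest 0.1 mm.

SWE = snow depth / ratio = 26.8 cm / 19 = 1.411 cm = 14.1 mm.

SWE ≈ 14.1 mm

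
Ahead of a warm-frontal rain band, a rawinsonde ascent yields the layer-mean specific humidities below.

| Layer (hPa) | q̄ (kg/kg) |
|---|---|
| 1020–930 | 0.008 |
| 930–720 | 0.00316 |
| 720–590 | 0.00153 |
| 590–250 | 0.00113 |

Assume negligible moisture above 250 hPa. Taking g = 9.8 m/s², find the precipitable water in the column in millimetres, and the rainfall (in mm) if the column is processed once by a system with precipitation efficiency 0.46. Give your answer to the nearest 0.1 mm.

Precipitable water is the column-integrated vapour mass per unit area: PW = (1/g) Σ q̄ Δp, with q in kg/kg and Δp in Pa (1 kg/m² of water = 1 mm).
Layer 1020–930 hPa: Δp = 90 hPa = 9000 Pa, q̄ = 0.008 kg/kg → 0.008 × 9000 / 9.8 = 7.35 mm
Layer 930–720 hPa: Δp = 210 hPa = 21000 Pa, q̄ = 0.00316 kg/kg → 0.00316 × 21000 / 9.8 = 6.77 mm
Layer 720–590 hPa: Δp = 130 hPa = 13000 Pa, q̄ = 0.00153 kg/kg → 0.00153 × 13000 / 9.8 = 2.03 mm
Layer 590–250 hPa: Δp = 340 hPa = 34000 Pa, q̄ = 0.00113 kg/kg → 0.00113 × 34000 / 9.8 = 3.92 mm
PW = 7.35 + 6.77 + 2.03 + 3.92 = 20.07 ≈ 20.1 mm.
Rainfall = ε × PW = 0.46 × 20.1 = 9.2 mm.

PW ≈ 20.1 mm; rainfall ≈ 9.2 mm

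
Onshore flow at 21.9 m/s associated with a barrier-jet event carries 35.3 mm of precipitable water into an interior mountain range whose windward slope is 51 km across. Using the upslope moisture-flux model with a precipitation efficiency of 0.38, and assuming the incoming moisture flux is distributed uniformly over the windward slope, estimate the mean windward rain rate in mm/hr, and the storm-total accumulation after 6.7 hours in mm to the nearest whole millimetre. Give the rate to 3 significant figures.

Incoming column moisture flux per unit ridge length: F = V × PW = 21.9 × 35.3 = 773.07 mm·m/s.
Spread over the 51 km slope with efficiency ε = 0.38: R = ε·F/W = 0.38 × 773.07 / 51000 m = 5.760e-03 mm/s.
R = 5.760e-03 × 3600 = 20.7 mm/hr.
Over 6.7 h: total = 20.7 × 6.7 = 138.69 ≈ 139 mm.

R ≈ 20.7 mm/hr; total ≈ 139 mm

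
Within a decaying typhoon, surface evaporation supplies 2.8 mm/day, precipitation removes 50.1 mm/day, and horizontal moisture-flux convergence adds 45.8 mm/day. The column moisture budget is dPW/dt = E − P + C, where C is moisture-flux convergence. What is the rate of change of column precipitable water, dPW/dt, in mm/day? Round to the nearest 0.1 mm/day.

dPW/dt ≈ -1.5 mm/day

dPW/dt = E − P + C = 2.8 − 50.1 + (45.8) = -1.5 mm/day.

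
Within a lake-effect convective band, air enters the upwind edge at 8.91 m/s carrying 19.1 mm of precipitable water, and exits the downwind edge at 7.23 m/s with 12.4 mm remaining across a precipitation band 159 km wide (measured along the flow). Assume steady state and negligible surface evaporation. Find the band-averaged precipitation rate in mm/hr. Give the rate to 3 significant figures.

R ≈ 1.82 mm/hr

Column moisture flux per unit crosswind length is F = V × PW.
Inflow: F_in = 8.91 × 19.1 = 170.181 mm·m/s
Outflow: F_out = 7.23 × 12.4 = 89.652 mm·m/s
Steady-state rate R = (F_in − F_out)/L = (170.181 − 89.652) / 159000 m = 5.065e-04 mm/s.
R = 5.065e-04 × 3600 = 1.82 mm/hr.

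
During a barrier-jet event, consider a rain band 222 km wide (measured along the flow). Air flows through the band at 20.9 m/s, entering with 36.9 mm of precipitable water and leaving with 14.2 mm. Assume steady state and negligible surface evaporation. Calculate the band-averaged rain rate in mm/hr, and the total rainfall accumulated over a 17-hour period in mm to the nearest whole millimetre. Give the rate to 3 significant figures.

R ≈ 7.69 mm/hr; total ≈ 131 mm

Column moisture flux per unit crosswind length is F = V × PW.
Inflow: F_in = 20.9 × 36.9 = 771.21 mm·m/s
Outflow: F_out = 20.9 × 14.2 = 296.78 mm·m/s
Steady-state rate R = (F_in − F_out)/L = (771.21 − 296.78) / 222000 m = 2.137e-03 mm/s.
R = 2.137e-03 × 3600 = 7.69 mm/hr.
Over 17 h: total = 7.69 × 17 = 130.73 ≈ 131 mm.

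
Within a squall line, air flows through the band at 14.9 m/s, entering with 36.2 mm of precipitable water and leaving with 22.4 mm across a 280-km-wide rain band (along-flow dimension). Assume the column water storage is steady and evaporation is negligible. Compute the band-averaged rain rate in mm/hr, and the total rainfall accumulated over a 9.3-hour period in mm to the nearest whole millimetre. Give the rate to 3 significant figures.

R ≈ 2.64 mm/hr; total ≈ 25 mm

Column moisture flux per unit crosswind length is F = V × PW.
Inflow: F_in = 14.9 × 36.2 = 539.38 mm·m/s
Outflow: F_out = 14.9 × 22.4 = 333.76 mm·m/s
Steady-state rate R = (F_in − F_out)/L = (539.38 − 333.76) / 280000 m = 7.344e-04 mm/s.
R = 7.344e-04 × 3600 = 2.64 mm/hr.
Over 9.3 h: total = 2.64 × 9.3 = 24.552 ≈ 25 mm.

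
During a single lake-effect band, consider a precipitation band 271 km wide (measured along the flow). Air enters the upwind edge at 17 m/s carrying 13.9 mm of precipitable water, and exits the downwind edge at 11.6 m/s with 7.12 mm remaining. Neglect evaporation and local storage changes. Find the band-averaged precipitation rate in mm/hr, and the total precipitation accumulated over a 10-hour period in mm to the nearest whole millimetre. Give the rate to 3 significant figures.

R ≈ 2.04 mm/hr; total ≈ 20 mm

Column moisture flux per unit crosswind length is F = V × PW.
Inflow: F_in = 17 × 13.9 = 236.3 mm·m/s
Outflow: F_out = 11.6 × 7.12 = 82.592 mm·m/s
Steady-state rate R = (F_in − F_out)/L = (236.3 − 82.592) / 271000 m = 5.672e-04 mm/s.
R = 5.672e-04 × 3600 = 2.04 mm/hr.
Over 10 h: total = 2.04 × 10 = 20.4 ≈ 20 mm.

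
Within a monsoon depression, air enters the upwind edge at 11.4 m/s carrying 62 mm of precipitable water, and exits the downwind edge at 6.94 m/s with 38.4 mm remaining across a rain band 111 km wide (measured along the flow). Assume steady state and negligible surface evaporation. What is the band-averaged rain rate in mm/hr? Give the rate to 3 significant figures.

Column moisture flux per unit crosswind length is F = V × PW.
Inflow: F_in = 11.4 × 62 = 706.8 mm·m/s
Outflow: F_out = 6.94 × 38.4 = 266.496 mm·m/s
Steady-state rate R = (F_in − F_out)/L = (706.8 − 266.496) / 111000 m = 3.967e-03 mm/s.
R = 3.967e-03 × 3600 = 14.3 mm/hr.

R ≈ 14.3 mm/hr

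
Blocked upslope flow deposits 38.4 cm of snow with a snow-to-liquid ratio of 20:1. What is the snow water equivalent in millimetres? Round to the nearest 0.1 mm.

SWE = snow depth / ratio = 38.4 cm / 20 = 1.920 cm = 19.2 mm.

SWE ≈ 19.2 mm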